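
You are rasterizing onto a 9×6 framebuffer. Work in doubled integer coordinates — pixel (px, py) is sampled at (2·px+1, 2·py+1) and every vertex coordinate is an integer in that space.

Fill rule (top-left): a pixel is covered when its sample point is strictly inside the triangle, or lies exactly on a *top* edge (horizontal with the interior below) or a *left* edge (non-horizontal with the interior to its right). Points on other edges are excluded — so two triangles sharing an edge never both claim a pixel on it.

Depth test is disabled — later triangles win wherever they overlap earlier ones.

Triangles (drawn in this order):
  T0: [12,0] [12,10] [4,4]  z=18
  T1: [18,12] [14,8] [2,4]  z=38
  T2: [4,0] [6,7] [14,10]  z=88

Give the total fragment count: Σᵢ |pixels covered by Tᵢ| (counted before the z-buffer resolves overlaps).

T0:
  2·area = 80
  edge (12, 0)→(12, 10): d=(0,10) right/bottom  bias=-1
  edge (12, 10)→(4, 4): d=(-8,-6) top-left  bias=+0
  edge (4, 4)→(12, 0): d=(8,-4) top-left  bias=+0
    (5,0)@(11, 1): e=[10,66,4] → #
    (6,0)@(13, 1): e=[-10,78,12] → ·
    (3,1)@(7, 3): e=[50,26,4] → #
    (4,1)@(9, 3): e=[30,38,12] → #
    (6,1)@(13, 3): e=[-10,62,28] → ·
    (3,2)@(7, 5): e=[50,10,20] → #
    (6,2)@(13, 5): e=[-10,46,44] → ·
    (3,3)@(7, 7): e=[50,-6,36] → ·
    (4,3)@(9, 7): e=[30,6,44] → #
    (6,3)@(13, 7): e=[-10,30,60] → ·
    (4,4)@(9, 9): e=[30,-10,60] → ·
    (5,4)@(11, 9): e=[10,2,68] → #
  covered (10 px):
    · · · · · # · · ·
    · · · # # # · · ·
    · · · # # # · · ·
    · · · · # # · · ·
    · · · · · # · · ·
    · · · · · · · · ·
T1:
  2·area = 32  (B↔C swapped to make it positive)
  edge (18, 12)→(2, 4): d=(-16,-8) top-left  bias=+0
  edge (2, 4)→(14, 8): d=(12,4) right/bottom  bias=-1
  edge (14, 8)→(18, 12): d=(4,4) right/bottom  bias=-1
    (3,0)@(7, 1): e=[88,-56,0] → ·  [on edge]
    (4,1)@(9, 3): e=[72,-40,0] → ·  [on edge]
    (2,2)@(5, 5): e=[8,0,24] → ·  [on edge]
    (5,2)@(11, 5): e=[56,-24,0] → ·  [on edge]
    (4,3)@(9, 7): e=[8,8,16] → #
    (5,3)@(11, 7): e=[24,0,8] → ·  [on edge]
    (6,3)@(13, 7): e=[40,-8,0] → ·  [on edge]
    (4,4)@(9, 9): e=[-24,32,24] → ·
    (6,4)@(13, 9): e=[8,16,8] → #
    (7,4)@(15, 9): e=[24,8,0] → ·  [on edge]
    (8,4)@(17, 9): e=[40,0,-8] → ·  [on edge]
    (6,5)@(13, 11): e=[-24,40,16] → ·
    (8,5)@(17, 11): e=[8,24,0] → ·  [on edge]
  covered (2 px):
    · · · · · · · · ·
    · · · · · · · · ·
    · · · · · · · · ·
    · · · · # · · · ·
    · · · · · · # · ·
    · · · · · · · · ·
T2:
  2·area = 50  (B↔C swapped to make it positive)
  edge (4, 0)→(14, 10): d=(10,10) right/bottom  bias=-1
  edge (14, 10)→(6, 7): d=(-8,-3) top-left  bias=+0
  edge (6, 7)→(4, 0): d=(-2,-7) top-left  bias=+0
    (2,0)@(5, 1): e=[0,45,5] → ·  [on edge]
    (2,1)@(5, 3): e=[20,29,1] → #
    (3,1)@(7, 3): e=[0,35,15] → ·  [on edge]
    (2,2)@(5, 5): e=[40,13,-3] → ·
    (3,2)@(7, 5): e=[20,19,11] → #
    (4,2)@(9, 5): e=[0,25,25] → ·  [on edge]
    (3,3)@(7, 7): e=[40,3,7] → #
    (4,3)@(9, 7): e=[20,9,21] → #
    (5,3)@(11, 7): e=[0,15,35] → ·  [on edge]
    (3,4)@(7, 9): e=[60,-13,3] → ·
    (4,4)@(9, 9): e=[40,-7,17] → ·
    (6,4)@(13, 9): e=[0,5,45] → ·  [on edge]
    (7,5)@(15, 11): e=[0,-5,55] → ·  [on edge]
  covered (4 px):
    · · · · · · · · ·
    · · # · · · · · ·
    · · · # · · · · ·
    · · · # # · · · ·
    · · · · · · · · ·
    · · · · · · · · ·

Answer: 16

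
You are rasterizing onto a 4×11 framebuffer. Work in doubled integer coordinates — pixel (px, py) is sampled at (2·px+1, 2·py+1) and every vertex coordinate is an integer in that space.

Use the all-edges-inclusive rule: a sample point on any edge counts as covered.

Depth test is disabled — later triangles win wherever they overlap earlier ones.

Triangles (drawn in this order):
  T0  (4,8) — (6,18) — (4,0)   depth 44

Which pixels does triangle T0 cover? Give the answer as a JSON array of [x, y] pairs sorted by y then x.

T0:
  2·area = 16  (B↔C swapped to make it positive)
  edge (4, 8)→(4, 0): d=(0,-8) inclusive
  edge (4, 0)→(6, 18): d=(2,18) inclusive
  edge (6, 18)→(4, 8): d=(-2,-10) inclusive
    (1,1)@(3, 3): e=[-8,24,0] → ·  [on edge]
    (2,4)@(5, 9): e=[8,0,8] → █  [on edge]
    (3,4)@(7, 9): e=[24,-36,28] → ·
    (2,5)@(5, 11): e=[8,4,4] → █
    (3,5)@(7, 11): e=[24,-32,24] → ·
    (2,6)@(5, 13): e=[8,8,0] → █  [on edge]
    (3,6)@(7, 13): e=[24,-28,20] → ·
    (2,7)@(5, 15): e=[8,12,-4] → ·
  covered (3 px):
    · · · ·
    · · · ·
    · · · ·
    · · · ·
    · · █ ·
    · · █ ·
    · · █ ·
    · · · ·
    · · · ·
    · · · ·
    · · · ·

Final: [[2,4],[2,5],[2,6]]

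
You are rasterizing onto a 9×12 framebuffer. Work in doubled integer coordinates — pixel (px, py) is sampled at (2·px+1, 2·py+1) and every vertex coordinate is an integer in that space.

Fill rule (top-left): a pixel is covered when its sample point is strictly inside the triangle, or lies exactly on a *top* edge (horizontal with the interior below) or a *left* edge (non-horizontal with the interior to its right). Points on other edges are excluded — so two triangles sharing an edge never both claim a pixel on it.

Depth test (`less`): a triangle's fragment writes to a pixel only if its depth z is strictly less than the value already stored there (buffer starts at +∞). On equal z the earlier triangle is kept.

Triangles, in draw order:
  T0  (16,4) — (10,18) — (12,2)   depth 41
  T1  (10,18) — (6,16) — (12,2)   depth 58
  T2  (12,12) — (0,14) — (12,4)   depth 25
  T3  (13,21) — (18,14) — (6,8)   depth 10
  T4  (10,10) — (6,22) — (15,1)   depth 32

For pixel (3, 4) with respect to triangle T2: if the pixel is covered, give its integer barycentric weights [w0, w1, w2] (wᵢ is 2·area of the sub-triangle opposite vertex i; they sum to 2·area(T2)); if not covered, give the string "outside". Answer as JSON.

T0:
  2·area = 68
  edge (16, 4)→(10, 18): d=(-6,14) right/bottom  bias=-1
  edge (10, 18)→(12, 2): d=(2,-16) top-left  bias=+0
  edge (12, 2)→(16, 4): d=(4,2) right/bottom  bias=-1
    (6,1)@(13, 3): e=[48,18,2] → X
    (7,1)@(15, 3): e=[20,50,-2] → .
    (6,2)@(13, 5): e=[36,22,10] → X
    (7,2)@(15, 5): e=[8,54,6] → X
    (8,2)@(17, 5): e=[-20,86,2] → .
    (6,3)@(13, 7): e=[24,26,18] → X
    (7,3)@(15, 7): e=[-4,58,14] → .
    (6,4)@(13, 9): e=[12,30,26] → X
    (7,4)@(15, 9): e=[-16,62,22] → .
    (5,5)@(11, 11): e=[28,2,38] → X
    (6,5)@(13, 11): e=[0,34,34] → .  [on edge]
    (5,6)@(11, 13): e=[16,6,46] → X
  covered (8 px):
    . . . . . . . . .
    . . . . . . X . .
    . . . . . . X X .
    . . . . . . X . .
    . . . . . . X . .
    . . . . . X . . .
    . . . . . X . . .
    . . . . . X . . .
    . . . . . . . . .
    . . . . . . . . .
    . . . . . . . . .
    . . . . . . . . .
T1:
  2·area = 68
  edge (10, 18)→(6, 16): d=(-4,-2) top-left  bias=+0
  edge (6, 16)→(12, 2): d=(6,-14) top-left  bias=+0
  edge (12, 2)→(10, 18): d=(-2,16) right/bottom  bias=-1
    (5,2)@(11, 5): e=[54,4,10] → X
    (6,2)@(13, 5): e=[58,32,-22] → .
    (5,3)@(11, 7): e=[46,16,6] → X
    (6,3)@(13, 7): e=[50,44,-26] → .
    (4,4)@(9, 9): e=[34,0,34] → X  [on edge]
    (6,4)@(13, 9): e=[42,56,-30] → .
    (4,5)@(9, 11): e=[26,12,30] → X
    (5,5)@(11, 11): e=[30,40,-2] → .
    (4,6)@(9, 13): e=[18,24,26] → X
    (5,6)@(11, 13): e=[22,52,-6] → .
    (3,7)@(7, 15): e=[6,8,54] → X
    (5,7)@(11, 15): e=[14,64,-10] → .
    (1,11)@(3, 23): e=[-34,0,102] → .  [on edge]
  covered (9 px):
    . . . . . . . . .
    . . . . . . . . .
    . . . . . X . . .
    . . . . . X . . .
    . . . . X X . . .
    . . . . X . . . .
    . . . . X . . . .
    . . . X X . . . .
    . . . . X . . . .
    . . . . . . . . .
    . . . . . . . . .
    . . . . . . . . .
T2:
  2·area = 96
  edge (12, 12)→(0, 14): d=(-12,2) right/bottom  bias=-1
  edge (0, 14)→(12, 4): d=(12,-10) top-left  bias=+0
  edge (12, 4)→(12, 12): d=(0,8) right/bottom  bias=-1
    (5,2)@(11, 5): e=[86,2,8] → X
    (6,2)@(13, 5): e=[82,22,-8] → .
    (4,3)@(9, 7): e=[66,6,24] → X
    (6,3)@(13, 7): e=[58,46,-8] → .
    (3,4)@(7, 9): e=[46,10,40] → X
    (6,4)@(13, 9): e=[34,70,-8] → .
    (2,5)@(5, 11): e=[26,14,56] → X
    (6,5)@(13, 11): e=[10,94,-8] → .
    (1,6)@(3, 13): e=[6,18,72] → X
    (3,6)@(7, 13): e=[-2,58,40] → .
    (4,6)@(9, 13): e=[-6,78,24] → .
    (5,6)@(11, 13): e=[-10,98,8] → .
  covered (12 px):
    . . . . . . . . .
    . . . . . . . . .
    . . . . . X . . .
    . . . . X X . . .
    . . . X X X . . .
    . . X X X X . . .
    . X X . . . . . .
    . . . . . . . . .
    . . . . . . . . .
    . . . . . . . . .
    . . . . . . . . .
    . . . . . . . . .
T3:
  2·area = 114  (B↔C swapped to make it positive)
  edge (13, 21)→(6, 8): d=(-7,-13) top-left  bias=+0
  edge (6, 8)→(18, 14): d=(12,6) right/bottom  bias=-1
  edge (18, 14)→(13, 21): d=(-5,7) right/bottom  bias=-1
    (3,4)@(7, 9): e=[6,6,102] → X
    (4,4)@(9, 9): e=[32,-6,88] → .
    (3,5)@(7, 11): e=[-8,30,92] → .
    (4,5)@(9, 11): e=[18,18,78] → X
    (5,5)@(11, 11): e=[44,6,64] → X
    (6,5)@(13, 11): e=[70,-6,50] → .
    (4,6)@(9, 13): e=[4,42,68] → X
    (6,6)@(13, 13): e=[56,18,40] → X
    (7,6)@(15, 13): e=[82,6,26] → X
    (8,6)@(17, 13): e=[108,-6,12] → .
    (4,7)@(9, 15): e=[-10,66,58] → .
    (5,7)@(11, 15): e=[16,54,44] → X
    (6,10)@(13, 21): e=[0,114,0] → .  [on edge]
  covered (15 px):
    . . . . . . . . .
    . . . . . . . . .
    . . . . . . . . .
    . . . . . . . . .
    . . . X . . . . .
    . . . . X X . . .
    . . . . X X X X .
    . . . . . X X X X
    . . . . . X X X .
    . . . . . . X . .
    . . . . . . . . .
    . . . . . . . . .
T4:
  2·area = 24  (B↔C swapped to make it positive)
  edge (10, 10)→(15, 1): d=(5,-9) top-left  bias=+0
  edge (15, 1)→(6, 22): d=(-9,21) right/bottom  bias=-1
  edge (6, 22)→(10, 10): d=(4,-12) top-left  bias=+0
    (6,0)@(13, 1): e=[-18,42,0] → .  [on edge]
    (7,0)@(15, 1): e=[0,0,24] → .  [on edge]
    (6,2)@(13, 5): e=[2,6,16] → X
    (7,2)@(15, 5): e=[20,-36,40] → .
    (5,3)@(11, 7): e=[-6,30,0] → .  [on edge]
    (6,3)@(13, 7): e=[12,-12,24] → .
    (5,4)@(11, 9): e=[4,12,8] → X
    (6,4)@(13, 9): e=[22,-30,32] → .
    (5,5)@(11, 11): e=[14,-6,16] → .
    (4,6)@(9, 13): e=[6,18,0] → X  [on edge]
    (5,6)@(11, 13): e=[24,-24,24] → .
    (4,7)@(9, 15): e=[16,0,8] → .  [on edge]
    (2,9)@(5, 19): e=[0,48,-24] → .  [on edge]
    (3,9)@(7, 19): e=[18,6,0] → X  [on edge]
  covered (4 px):
    . . . . . . . . .
    . . . . . . . . .
    . . . . . . X . .
    . . . . . . . . .
    . . . . . X . . .
    . . . . . . . . .
    . . . . X . . . .
    . . . . . . . . .
    . . . . . . . . .
    . . . X . . . . .
    . . . . . . . . .
    . . . . . . . . .

Final: [10,40,46]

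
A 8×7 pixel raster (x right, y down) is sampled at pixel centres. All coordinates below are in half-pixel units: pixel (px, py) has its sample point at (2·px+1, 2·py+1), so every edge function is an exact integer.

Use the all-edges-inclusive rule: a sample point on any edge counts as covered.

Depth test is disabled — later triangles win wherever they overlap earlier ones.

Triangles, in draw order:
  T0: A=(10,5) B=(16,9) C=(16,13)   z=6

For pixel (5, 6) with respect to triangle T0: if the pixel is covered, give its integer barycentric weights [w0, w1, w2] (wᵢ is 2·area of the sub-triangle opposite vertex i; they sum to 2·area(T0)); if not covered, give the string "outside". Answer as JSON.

T0:
  2·area = 24
  edge (10, 5)→(16, 9): d=(6,4) inclusive
  edge (16, 9)→(16, 13): d=(0,4) inclusive
  edge (16, 13)→(10, 5): d=(-6,-8) inclusive
    (3,0)@(7, 1): e=[-12,36,0] → .  [on edge]
    (3,1)@(7, 3): e=[0,36,-12] → .  [on edge]
    (6,3)@(13, 7): e=[0,12,12] → X  [on edge]
    (7,3)@(15, 7): e=[-8,4,28] → .
    (6,4)@(13, 9): e=[12,12,0] → X  [on edge]
    (7,4)@(15, 9): e=[4,4,16] → X
    (6,5)@(13, 11): e=[24,12,-12] → .
    (7,5)@(15, 11): e=[16,4,4] → X
    (7,6)@(15, 13): e=[28,4,-8] → .
  covered (4 px):
    . . . . . . . .
    . . . . . . . .
    . . . . . . . .
    . . . . . . X .
    . . . . . . X X
    . . . . . . . X
    . . . . . . . .

Final: "outside"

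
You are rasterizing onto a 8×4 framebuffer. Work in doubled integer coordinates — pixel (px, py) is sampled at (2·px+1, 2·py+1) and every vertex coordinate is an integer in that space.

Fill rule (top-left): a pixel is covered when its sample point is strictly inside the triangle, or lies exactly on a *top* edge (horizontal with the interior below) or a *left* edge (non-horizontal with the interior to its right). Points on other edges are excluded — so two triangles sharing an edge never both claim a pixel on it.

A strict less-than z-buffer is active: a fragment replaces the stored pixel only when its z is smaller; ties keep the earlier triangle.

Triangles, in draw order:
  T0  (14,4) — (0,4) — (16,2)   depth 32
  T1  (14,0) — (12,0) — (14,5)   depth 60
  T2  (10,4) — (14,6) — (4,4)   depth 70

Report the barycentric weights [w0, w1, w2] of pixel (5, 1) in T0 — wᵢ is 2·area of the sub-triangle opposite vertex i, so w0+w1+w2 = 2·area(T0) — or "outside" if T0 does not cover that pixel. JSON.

T0:
  2·area = 28
  edge (14, 4)→(0, 4): d=(-14,0) right/bottom  bias=-1
  edge (0, 4)→(16, 2): d=(16,-2) top-left  bias=+0
  edge (16, 2)→(14, 4): d=(-2,2) right/bottom  bias=-1
    (4,1)@(9, 3): e=[14,2,12] → █
    (5,1)@(11, 3): e=[14,6,8] → █
    (6,1)@(13, 3): e=[14,10,4] → █
    (7,1)@(15, 3): e=[14,14,0] → ·  [on edge]
    (4,2)@(9, 5): e=[-14,34,8] → ·
    (5,2)@(11, 5): e=[-14,38,4] → ·
    (6,2)@(13, 5): e=[-14,42,0] → ·  [on edge]
    (5,3)@(11, 7): e=[-42,70,0] → ·  [on edge]
  covered (3 px):
    · · · · · · · ·
    · · · · █ █ █ ·
    · · · · · · · ·
    · · · · · · · ·
T1:
  2·area = 10  (B↔C swapped to make it positive)
  edge (14, 0)→(14, 5): d=(0,5) right/bottom  bias=-1
  edge (14, 5)→(12, 0): d=(-2,-5) top-left  bias=+0
  edge (12, 0)→(14, 0): d=(2,0) top-left  bias=+0
    (6,0)@(13, 1): e=[5,3,2] → █
    (7,0)@(15, 1): e=[-5,13,2] → ·
    (6,1)@(13, 3): e=[5,-1,6] → ·
  covered (1 px):
    · · · · · · █ ·
    · · · · · · · ·
    · · · · · · · ·
    · · · · · · · ·
T2:
  2·area = 12
  edge (10, 4)→(14, 6): d=(4,2) right/bottom  bias=-1
  edge (14, 6)→(4, 4): d=(-10,-2) top-left  bias=+0
  edge (4, 4)→(10, 4): d=(6,0) top-left  bias=+0
    (4,2)@(9, 5): e=[6,0,6] → █  [on edge]
    (5,2)@(11, 5): e=[2,4,6] → █
    (6,2)@(13, 5): e=[-2,8,6] → ·
    (4,3)@(9, 7): e=[14,-20,18] → ·
    (5,3)@(11, 7): e=[10,-16,18] → ·
  covered (2 px):
    · · · · · · · ·
    · · · · · · · ·
    · · · · █ █ · ·
    · · · · · · · ·

Final: [6,8,14]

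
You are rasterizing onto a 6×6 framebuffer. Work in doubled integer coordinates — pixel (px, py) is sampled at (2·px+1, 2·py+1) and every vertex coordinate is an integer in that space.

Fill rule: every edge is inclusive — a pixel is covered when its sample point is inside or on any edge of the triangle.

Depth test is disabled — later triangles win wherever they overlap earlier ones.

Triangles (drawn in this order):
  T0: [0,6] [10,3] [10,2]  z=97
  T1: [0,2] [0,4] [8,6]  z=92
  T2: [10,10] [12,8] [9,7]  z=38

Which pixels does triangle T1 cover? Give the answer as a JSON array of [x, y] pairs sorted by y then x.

T0:
  2·area = 10  (B↔C swapped to make it positive)
  edge (0, 6)→(10, 2): d=(10,-4) inclusive
  edge (10, 2)→(10, 3): d=(0,1) inclusive
  edge (10, 3)→(0, 6): d=(-10,3) inclusive
    (4,1)@(9, 3): e=[6,1,3] → █
    (5,1)@(11, 3): e=[14,-1,-3] → ·
    (1,2)@(3, 5): e=[2,7,1] → █
    (2,2)@(5, 5): e=[10,5,-5] → ·
    (4,2)@(9, 5): e=[26,1,-17] → ·
    (1,3)@(3, 7): e=[22,7,-19] → ·
  covered (2 px):
    · · · · · ·
    · · · · █ ·
    · █ · · · ·
    · · · · · ·
    · · · · · ·
    · · · · · ·
T1:
  2·area = 16  (B↔C swapped to make it positive)
  edge (0, 2)→(8, 6): d=(8,4) inclusive
  edge (8, 6)→(0, 4): d=(-8,-2) inclusive
  edge (0, 4)→(0, 2): d=(0,-2) inclusive
    (0,1)@(1, 3): e=[4,10,2] → █
    (1,1)@(3, 3): e=[-4,14,6] → ·
    (0,2)@(1, 5): e=[20,-6,2] → ·
    (2,2)@(5, 5): e=[4,2,10] → █
    (3,2)@(7, 5): e=[-4,6,14] → ·
    (2,3)@(5, 7): e=[20,-14,10] → ·
  covered (2 px):
    · · · · · ·
    █ · · · · ·
    · · █ · · ·
    · · · · · ·
    · · · · · ·
    · · · · · ·
T2:
  2·area = 8  (B↔C swapped to make it positive)
  edge (10, 10)→(9, 7): d=(-1,-3) inclusive
  edge (9, 7)→(12, 8): d=(3,1) inclusive
  edge (12, 8)→(10, 10): d=(-2,2) inclusive
    (3,0)@(7, 1): e=[0,-16,24] → ·  [on edge]
    (1,2)@(3, 5): e=[-16,0,24] → ·  [on edge]
    (4,3)@(9, 7): e=[0,0,8] → █  [on edge]
    (5,3)@(11, 7): e=[6,-2,4] → ·
    (4,4)@(9, 9): e=[-2,6,4] → ·
    (5,4)@(11, 9): e=[4,4,0] → █  [on edge]
    (4,5)@(9, 11): e=[-4,12,0] → ·  [on edge]
    (5,5)@(11, 11): e=[2,10,-4] → ·
  covered (2 px):
    · · · · · ·
    · · · · · ·
    · · · · · ·
    · · · · █ ·
    · · · · · █
    · · · · · ·

Answer: [[0,1],[2,2]]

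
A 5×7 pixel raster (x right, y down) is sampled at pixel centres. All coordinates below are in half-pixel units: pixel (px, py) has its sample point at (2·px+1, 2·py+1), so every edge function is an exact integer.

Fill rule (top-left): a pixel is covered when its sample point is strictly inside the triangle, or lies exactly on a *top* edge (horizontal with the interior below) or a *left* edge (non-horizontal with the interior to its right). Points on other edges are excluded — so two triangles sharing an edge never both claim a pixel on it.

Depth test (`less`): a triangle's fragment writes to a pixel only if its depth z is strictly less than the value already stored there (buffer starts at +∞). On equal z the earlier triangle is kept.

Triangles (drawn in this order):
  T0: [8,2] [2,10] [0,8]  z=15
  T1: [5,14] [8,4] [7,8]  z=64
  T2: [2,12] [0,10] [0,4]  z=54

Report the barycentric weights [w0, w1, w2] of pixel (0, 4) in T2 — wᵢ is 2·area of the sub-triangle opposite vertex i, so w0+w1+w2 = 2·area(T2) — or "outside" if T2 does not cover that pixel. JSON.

T0:
  2·area = 28
  edge (8, 2)→(2, 10): d=(-6,8) right/bottom  bias=-1
  edge (2, 10)→(0, 8): d=(-2,-2) top-left  bias=+0
  edge (0, 8)→(8, 2): d=(8,-6) top-left  bias=+0
    (3,1)@(7, 3): e=[2,24,2] → #
    (4,1)@(9, 3): e=[-14,28,14] → ·
    (2,2)@(5, 5): e=[6,16,6] → #
    (3,2)@(7, 5): e=[-10,20,18] → ·
    (1,3)@(3, 7): e=[10,8,10] → #
    (2,3)@(5, 7): e=[-6,12,22] → ·
    (0,4)@(1, 9): e=[14,0,14] → #  [on edge]
    (1,4)@(3, 9): e=[-2,4,26] → ·
    (0,5)@(1, 11): e=[2,-4,30] → ·
    (1,5)@(3, 11): e=[-14,0,42] → ·  [on edge]
    (2,6)@(5, 13): e=[-42,0,70] → ·  [on edge]
  covered (4 px):
    · · · · ·
    · · · # ·
    · · # · ·
    · # · · ·
    # · · · ·
    · · · · ·
    · · · · ·
T1:
  2·area = 2
  edge (5, 14)→(8, 4): d=(3,-10) top-left  bias=+0
  edge (8, 4)→(7, 8): d=(-1,4) right/bottom  bias=-1
  edge (7, 8)→(5, 14): d=(-2,6) right/bottom  bias=-1
  covered (0 px):
    · · · · ·
    · · · · ·
    · · · · ·
    · · · · ·
    · · · · ·
    · · · · ·
    · · · · ·
T2:
  2·area = 12
  edge (2, 12)→(0, 10): d=(-2,-2) top-left  bias=+0
  edge (0, 10)→(0, 4): d=(0,-6) top-left  bias=+0
  edge (0, 4)→(2, 12): d=(2,8) right/bottom  bias=-1
    (0,4)@(1, 9): e=[4,6,2] → #
    (1,4)@(3, 9): e=[8,18,-14] → ·
    (0,5)@(1, 11): e=[0,6,6] → #  [on edge]
    (1,5)@(3, 11): e=[4,18,-10] → ·
    (0,6)@(1, 13): e=[-4,6,10] → ·
    (1,6)@(3, 13): e=[0,18,-6] → ·  [on edge]
  covered (2 px):
    · · · · ·
    · · · · ·
    · · · · ·
    · · · · ·
    # · · · ·
    # · · · ·
    · · · · ·

Final: [6,2,4]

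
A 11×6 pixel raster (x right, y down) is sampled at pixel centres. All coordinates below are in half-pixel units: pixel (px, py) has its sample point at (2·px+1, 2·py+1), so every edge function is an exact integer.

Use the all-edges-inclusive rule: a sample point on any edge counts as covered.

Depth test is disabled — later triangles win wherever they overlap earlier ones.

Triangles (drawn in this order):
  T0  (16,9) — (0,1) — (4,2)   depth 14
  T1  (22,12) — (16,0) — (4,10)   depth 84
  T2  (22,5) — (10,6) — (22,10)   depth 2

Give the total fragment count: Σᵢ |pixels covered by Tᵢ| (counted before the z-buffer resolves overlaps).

T0:
  2·area = 16
  edge (16, 9)→(0, 1): d=(-16,-8) inclusive
  edge (0, 1)→(4, 2): d=(4,1) inclusive
  edge (4, 2)→(16, 9): d=(12,7) inclusive
    (2,1)@(5, 3): e=[8,3,5] → X
    (3,1)@(7, 3): e=[24,1,-9] → .
    (2,2)@(5, 5): e=[-24,11,29] → .
    (4,2)@(9, 5): e=[8,7,1] → X
    (5,2)@(11, 5): e=[24,5,-13] → .
    (4,3)@(9, 7): e=[-24,15,25] → .
  covered (2 px):
    . . . . . . . . . . .
    . . X . . . . . . . .
    . . . . X . . . . . .
    . . . . . . . . . . .
    . . . . . . . . . . .
    . . . . . . . . . . .
T1:
  2·area = 204  (B↔C swapped to make it positive)
  edge (22, 12)→(4, 10): d=(-18,-2) inclusive
  edge (4, 10)→(16, 0): d=(12,-10) inclusive
  edge (16, 0)→(22, 12): d=(6,12) inclusive
    (7,0)@(15, 1): e=[184,2,18] → X
    (8,0)@(17, 1): e=[188,22,-6] → .
    (6,1)@(13, 3): e=[144,6,54] → X
    (8,1)@(17, 3): e=[152,46,6] → X
    (9,1)@(19, 3): e=[156,66,-18] → .
    (5,2)@(11, 5): e=[104,10,90] → X
    (9,2)@(19, 5): e=[120,90,-6] → .
    (4,3)@(9, 7): e=[64,14,126] → X
    (9,3)@(19, 7): e=[84,114,6] → X
    (10,3)@(21, 7): e=[88,134,-18] → .
    (3,4)@(7, 9): e=[24,18,162] → X
    (10,4)@(21, 9): e=[52,158,-6] → .
    (6,5)@(13, 11): e=[0,102,102] → X  [on edge]
  covered (26 px):
    . . . . . . . X . . .
    . . . . . . X X X . .
    . . . . . X X X X . .
    . . . . X X X X X X .
    . . . X X X X X X X .
    . . . . . . X X X X X
T2:
  2·area = 60  (B↔C swapped to make it positive)
  edge (22, 5)→(22, 10): d=(0,5) inclusive
  edge (22, 10)→(10, 6): d=(-12,-4) inclusive
  edge (10, 6)→(22, 5): d=(12,-1) inclusive
    (0,1)@(1, 3): e=[105,0,-45] → .  [on edge]
    (3,2)@(7, 5): e=[75,0,-15] → .  [on edge]
    (6,3)@(13, 7): e=[45,0,15] → X  [on edge]
    (7,3)@(15, 7): e=[35,8,17] → X
    (8,3)@(17, 7): e=[25,16,19] → X
    (9,3)@(19, 7): e=[15,24,21] → X
    (10,3)@(21, 7): e=[5,32,23] → X
    (6,4)@(13, 9): e=[45,-24,39] → .
    (7,4)@(15, 9): e=[35,-16,41] → .
    (8,4)@(17, 9): e=[25,-8,43] → .
    (9,4)@(19, 9): e=[15,0,45] → X  [on edge]
    (9,5)@(19, 11): e=[15,-24,69] → .
  covered (7 px):
    . . . . . . . . . . .
    . . . . . . . . . . .
    . . . . . . . . . . .
    . . . . . . X X X X X
    . . . . . . . . . X X
    . . . . . . . . . . .

Answer: 35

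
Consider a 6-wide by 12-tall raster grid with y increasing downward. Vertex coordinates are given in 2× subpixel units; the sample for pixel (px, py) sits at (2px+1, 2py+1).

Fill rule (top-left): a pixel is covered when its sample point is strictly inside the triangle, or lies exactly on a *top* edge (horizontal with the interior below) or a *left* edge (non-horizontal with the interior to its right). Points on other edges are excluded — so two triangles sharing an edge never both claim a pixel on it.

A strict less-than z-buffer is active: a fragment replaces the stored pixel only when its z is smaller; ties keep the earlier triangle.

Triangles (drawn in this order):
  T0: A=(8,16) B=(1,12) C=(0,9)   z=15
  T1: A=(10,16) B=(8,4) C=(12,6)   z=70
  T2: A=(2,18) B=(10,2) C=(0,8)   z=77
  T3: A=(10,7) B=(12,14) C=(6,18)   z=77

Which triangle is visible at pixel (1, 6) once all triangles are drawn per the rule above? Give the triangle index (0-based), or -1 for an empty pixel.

T0:
  2·area = 17
  edge (8, 16)→(1, 12): d=(-7,-4) top-left  bias=+0
  edge (1, 12)→(0, 9): d=(-1,-3) top-left  bias=+0
  edge (0, 9)→(8, 16): d=(8,7) right/bottom  bias=-1
    (0,5)@(1, 11): e=[7,1,9] → X
    (1,5)@(3, 11): e=[15,7,-5] → .
    (0,6)@(1, 13): e=[-7,-1,25] → .
    (1,6)@(3, 13): e=[1,5,11] → X
    (2,6)@(5, 13): e=[9,11,-3] → .
    (1,7)@(3, 15): e=[-13,3,27] → .
  covered (2 px):
    . . . . . .
    . . . . . .
    . . . . . .
    . . . . . .
    . . . . . .
    X . . . . .
    . X . . . .
    . . . . . .
    . . . . . .
    . . . . . .
    . . . . . .
    . . . . . .
T1:
  2·area = 44
  edge (10, 16)→(8, 4): d=(-2,-12) top-left  bias=+0
  edge (8, 4)→(12, 6): d=(4,2) right/bottom  bias=-1
  edge (12, 6)→(10, 16): d=(-2,10) right/bottom  bias=-1
    (4,2)@(9, 5): e=[10,2,32] → X
    (5,2)@(11, 5): e=[34,-2,12] → .
    (4,3)@(9, 7): e=[6,10,28] → X
    (5,3)@(11, 7): e=[30,6,8] → X
    (4,4)@(9, 9): e=[2,18,24] → X
    (4,5)@(9, 11): e=[-2,26,20] → .
    (5,5)@(11, 11): e=[22,22,0] → .  [on edge]
    (4,10)@(9, 21): e=[-22,66,0] → .  [on edge]
  covered (5 px):
    . . . . . .
    . . . . . .
    . . . . X .
    . . . . X X
    . . . . X X
    . . . . . .
    . . . . . .
    . . . . . .
    . . . . . .
    . . . . . .
    . . . . . .
    . . . . . .
T2:
  2·area = 112  (B↔C swapped to make it positive)
  edge (2, 18)→(0, 8): d=(-2,-10) top-left  bias=+0
  edge (0, 8)→(10, 2): d=(10,-6) top-left  bias=+0
  edge (10, 2)→(2, 18): d=(-8,16) right/bottom  bias=-1
    (4,1)@(9, 3): e=[100,4,8] → X
    (5,1)@(11, 3): e=[120,16,-24] → .
    (2,2)@(5, 5): e=[56,0,56] → X  [on edge]
    (3,2)@(7, 5): e=[76,12,24] → X
    (4,2)@(9, 5): e=[96,24,-8] → .
    (1,3)@(3, 7): e=[32,8,72] → X
    (4,3)@(9, 7): e=[92,44,-24] → .
    (0,4)@(1, 9): e=[8,16,88] → X
    (3,4)@(7, 9): e=[68,52,-8] → .
    (0,5)@(1, 11): e=[4,36,72] → X
    (3,5)@(7, 11): e=[64,72,-24] → .
    (0,6)@(1, 13): e=[0,56,56] → X  [on edge]
    (1,11)@(3, 23): e=[0,168,-56] → .  [on edge]
  covered (15 px):
    . . . . . .
    . . . . X .
    . . X X . .
    . X X X . .
    X X X . . .
    X X X . . .
    X X . . . .
    . X . . . .
    . . . . . .
    . . . . . .
    . . . . . .
    . . . . . .
T3:
  2·area = 50
  edge (10, 7)→(12, 14): d=(2,7) right/bottom  bias=-1
  edge (12, 14)→(6, 18): d=(-6,4) right/bottom  bias=-1
  edge (6, 18)→(10, 7): d=(4,-11) top-left  bias=+0
    (4,5)@(9, 11): e=[15,30,5] → X
    (5,5)@(11, 11): e=[1,22,27] → X
    (4,6)@(9, 13): e=[19,18,13] → X
    (4,7)@(9, 15): e=[23,6,21] → X
    (5,7)@(11, 15): e=[9,-2,43] → .
    (3,8)@(7, 17): e=[41,2,7] → X
    (4,8)@(9, 17): e=[27,-6,29] → .
    (3,9)@(7, 19): e=[45,-10,15] → .
  covered (6 px):
    . . . . . .
    . . . . . .
    . . . . . .
    . . . . . .
    . . . . . .
    . . . . X X
    . . . . X X
    . . . . X .
    . . . X . .
    . . . . . .
    . . . . . .
    . . . . . .

Z-buffer (winner per pixel, '.' = empty):
  . . . . . .
  . . . . 2 .
  . . 2 2 1 .
  . 2 2 2 1 1
  2 2 2 . 1 1
  0 2 2 . 3 3
  2 0 . . 3 3
  . 2 . . 3 .
  . . . 3 . .
  . . . . . .
  . . . . . .
  . . . . . .

Final: 0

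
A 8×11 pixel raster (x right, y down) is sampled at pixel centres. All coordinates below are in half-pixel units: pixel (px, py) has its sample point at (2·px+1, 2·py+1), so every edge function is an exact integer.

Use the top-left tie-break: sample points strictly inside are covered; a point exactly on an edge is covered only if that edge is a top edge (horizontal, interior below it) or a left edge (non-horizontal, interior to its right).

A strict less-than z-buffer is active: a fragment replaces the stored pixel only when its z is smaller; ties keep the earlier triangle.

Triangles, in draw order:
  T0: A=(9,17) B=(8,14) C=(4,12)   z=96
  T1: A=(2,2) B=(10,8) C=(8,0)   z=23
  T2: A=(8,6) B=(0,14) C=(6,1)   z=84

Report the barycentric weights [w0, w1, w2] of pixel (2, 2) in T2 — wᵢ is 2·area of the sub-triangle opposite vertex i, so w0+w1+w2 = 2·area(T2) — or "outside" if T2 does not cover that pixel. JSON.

T0:
  2·area = 10  (B↔C swapped to make it positive)
  edge (9, 17)→(4, 12): d=(-5,-5) top-left  bias=+0
  edge (4, 12)→(8, 14): d=(4,2) right/bottom  bias=-1
  edge (8, 14)→(9, 17): d=(1,3) right/bottom  bias=-1
    (2,2)@(5, 5): e=[40,-30,0] → ·  [on edge]
    (0,4)@(1, 9): e=[0,-6,16] → ·  [on edge]
    (1,5)@(3, 11): e=[0,-2,12] → ·  [on edge]
    (3,5)@(7, 11): e=[20,-10,0] → ·  [on edge]
    (2,6)@(5, 13): e=[0,2,8] → #  [on edge]
    (3,6)@(7, 13): e=[10,-2,2] → ·
    (2,7)@(5, 15): e=[-10,10,10] → ·
    (3,7)@(7, 15): e=[0,6,4] → #  [on edge]
    (4,7)@(9, 15): e=[10,2,-2] → ·
    (3,8)@(7, 17): e=[-10,14,6] → ·
    (4,8)@(9, 17): e=[0,10,0] → ·  [on edge]
    (5,9)@(11, 19): e=[0,14,-4] → ·  [on edge]
    (6,10)@(13, 21): e=[0,18,-8] → ·  [on edge]
  covered (2 px):
    · · · · · · · ·
    · · · · · · · ·
    · · · · · · · ·
    · · · · · · · ·
    · · · · · · · ·
    · · · · · · · ·
    · · # · · · · ·
    · · · # · · · ·
    · · · · · · · ·
    · · · · · · · ·
    · · · · · · · ·
T1:
  2·area = 52  (B↔C swapped to make it positive)
  edge (2, 2)→(8, 0): d=(6,-2) top-left  bias=+0
  edge (8, 0)→(10, 8): d=(2,8) right/bottom  bias=-1
  edge (10, 8)→(2, 2): d=(-8,-6) top-left  bias=+0
    (2,0)@(5, 1): e=[0,26,26] → #  [on edge]
    (3,0)@(7, 1): e=[4,10,38] → #
    (4,0)@(9, 1): e=[8,-6,50] → ·
    (2,1)@(5, 3): e=[12,30,10] → #
    (4,1)@(9, 3): e=[20,-2,34] → ·
    (2,2)@(5, 5): e=[24,34,-6] → ·
    (3,2)@(7, 5): e=[28,18,6] → #
    (4,2)@(9, 5): e=[32,2,18] → #
    (5,2)@(11, 5): e=[36,-14,30] → ·
    (3,3)@(7, 7): e=[40,22,-10] → ·
    (4,3)@(9, 7): e=[44,6,2] → #
    (5,3)@(11, 7): e=[48,-10,14] → ·
  covered (7 px):
    · · # # · · · ·
    · · # # · · · ·
    · · · # # · · ·
    · · · · # · · ·
    · · · · · · · ·
    · · · · · · · ·
    · · · · · · · ·
    · · · · · · · ·
    · · · · · · · ·
    · · · · · · · ·
    · · · · · · · ·
T2:
  2·area = 56
  edge (8, 6)→(0, 14): d=(-8,8) right/bottom  bias=-1
  edge (0, 14)→(6, 1): d=(6,-13) top-left  bias=+0
  edge (6, 1)→(8, 6): d=(2,5) right/bottom  bias=-1
    (6,0)@(13, 1): e=[0,91,-35] → ·  [on edge]
    (5,1)@(11, 3): e=[0,77,-21] → ·  [on edge]
    (2,2)@(5, 5): e=[32,11,13] → #
    (3,2)@(7, 5): e=[16,37,3] → #
    (4,2)@(9, 5): e=[0,63,-7] → ·  [on edge]
    (2,3)@(5, 7): e=[16,23,17] → #
    (3,3)@(7, 7): e=[0,49,7] → ·  [on edge]
    (1,4)@(3, 9): e=[16,9,31] → #
    (2,4)@(5, 9): e=[0,35,21] → ·  [on edge]
    (1,5)@(3, 11): e=[0,21,35] → ·  [on edge]
    (0,6)@(1, 13): e=[0,7,49] → ·  [on edge]
  covered (4 px):
    · · · · · · · ·
    · · · · · · · ·
    · · # # · · · ·
    · · # · · · · ·
    · # · · · · · ·
    · · · · · · · ·
    · · · · · · · ·
    · · · · · · · ·
    · · · · · · · ·
    · · · · · · · ·
    · · · · · · · ·

Answer: [11,13,32]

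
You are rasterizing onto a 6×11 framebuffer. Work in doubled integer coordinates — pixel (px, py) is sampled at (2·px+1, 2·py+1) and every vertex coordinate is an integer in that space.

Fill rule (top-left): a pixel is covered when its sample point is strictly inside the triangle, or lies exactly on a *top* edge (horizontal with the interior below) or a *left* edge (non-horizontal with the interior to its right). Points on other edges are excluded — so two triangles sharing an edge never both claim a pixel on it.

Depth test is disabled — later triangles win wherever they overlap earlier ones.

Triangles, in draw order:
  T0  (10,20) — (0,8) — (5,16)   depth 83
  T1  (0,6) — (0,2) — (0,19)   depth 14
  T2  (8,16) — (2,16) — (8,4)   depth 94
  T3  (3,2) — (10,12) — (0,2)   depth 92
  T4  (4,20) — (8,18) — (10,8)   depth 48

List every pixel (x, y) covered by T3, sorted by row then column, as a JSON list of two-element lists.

T0:
  2·area = 20  (B↔C swapped to make it positive)
  edge (10, 20)→(5, 16): d=(-5,-4) top-left  bias=+0
  edge (5, 16)→(0, 8): d=(-5,-8) top-left  bias=+0
  edge (0, 8)→(10, 20): d=(10,12) right/bottom  bias=-1
    (2,7)@(5, 15): e=[5,5,10] → #
    (3,7)@(7, 15): e=[13,21,-14] → ·
    (2,8)@(5, 17): e=[-5,-5,30] → ·
    (3,8)@(7, 17): e=[3,11,6] → #
    (4,8)@(9, 17): e=[11,27,-18] → ·
    (3,9)@(7, 19): e=[-7,1,26] → ·
    (4,9)@(9, 19): e=[1,17,2] → #
    (5,9)@(11, 19): e=[9,33,-22] → ·
    (4,10)@(9, 21): e=[-9,7,22] → ·
  covered (3 px):
    · · · · · ·
    · · · · · ·
    · · · · · ·
    · · · · · ·
    · · · · · ·
    · · · · · ·
    · · · · · ·
    · · # · · ·
    · · · # · ·
    · · · · # ·
    · · · · · ·
T1:
  degenerate (2·area = 0) — covers nothing
T2:
  2·area = 72
  edge (8, 16)→(2, 16): d=(-6,0) right/bottom  bias=-1
  edge (2, 16)→(8, 4): d=(6,-12) top-left  bias=+0
  edge (8, 4)→(8, 16): d=(0,12) right/bottom  bias=-1
    (3,3)@(7, 7): e=[54,6,12] → #
    (4,3)@(9, 7): e=[54,30,-12] → ·
    (3,4)@(7, 9): e=[42,18,12] → #
    (4,4)@(9, 9): e=[42,42,-12] → ·
    (2,5)@(5, 11): e=[30,6,36] → #
    (4,5)@(9, 11): e=[30,54,-12] → ·
    (2,6)@(5, 13): e=[18,18,36] → #
    (4,6)@(9, 13): e=[18,66,-12] → ·
    (1,7)@(3, 15): e=[6,6,60] → #
    (4,7)@(9, 15): e=[6,78,-12] → ·
    (1,8)@(3, 17): e=[-6,18,60] → ·
    (2,8)@(5, 17): e=[-6,42,36] → ·
  covered (9 px):
    · · · · · ·
    · · · · · ·
    · · · · · ·
    · · · # · ·
    · · · # · ·
    · · # # · ·
    · · # # · ·
    · # # # · ·
    · · · · · ·
    · · · · · ·
    · · · · · ·
T3:
  2·area = 30
  edge (3, 2)→(10, 12): d=(7,10) right/bottom  bias=-1
  edge (10, 12)→(0, 2): d=(-10,-10) top-left  bias=+0
  edge (0, 2)→(3, 2): d=(3,0) top-left  bias=+0
    (0,1)@(1, 3): e=[27,0,3] → #  [on edge]
    (1,1)@(3, 3): e=[7,20,3] → #
    (2,1)@(5, 3): e=[-13,40,3] → ·
    (0,2)@(1, 5): e=[41,-20,9] → ·
    (1,2)@(3, 5): e=[21,0,9] → #  [on edge]
    (2,2)@(5, 5): e=[1,20,9] → #
    (3,2)@(7, 5): e=[-19,40,9] → ·
    (1,3)@(3, 7): e=[35,-20,15] → ·
    (2,3)@(5, 7): e=[15,0,15] → #  [on edge]
    (3,3)@(7, 7): e=[-5,20,15] → ·
    (2,4)@(5, 9): e=[29,-20,21] → ·
    (3,4)@(7, 9): e=[9,0,21] → #  [on edge]
    (4,5)@(9, 11): e=[3,0,27] → #  [on edge]
    (5,6)@(11, 13): e=[-3,0,33] → ·  [on edge]
  covered (7 px):
    · · · · · ·
    # # · · · ·
    · # # · · ·
    · · # · · ·
    · · · # · ·
    · · · · # ·
    · · · · · ·
    · · · · · ·
    · · · · · ·
    · · · · · ·
    · · · · · ·
T4:
  2·area = 36  (B↔C swapped to make it positive)
  edge (4, 20)→(10, 8): d=(6,-12) top-left  bias=+0
  edge (10, 8)→(8, 18): d=(-2,10) right/bottom  bias=-1
  edge (8, 18)→(4, 20): d=(-4,2) right/bottom  bias=-1
    (5,1)@(11, 3): e=[-18,0,54] → ·  [on edge]
    (4,5)@(9, 11): e=[6,4,26] → #
    (5,5)@(11, 11): e=[30,-16,22] → ·
    (4,6)@(9, 13): e=[18,0,18] → ·  [on edge]
    (3,7)@(7, 15): e=[6,16,14] → #
    (4,7)@(9, 15): e=[30,-4,10] → ·
    (3,8)@(7, 17): e=[18,12,6] → #
    (4,8)@(9, 17): e=[42,-8,2] → ·
    (2,9)@(5, 19): e=[6,28,2] → #
    (3,9)@(7, 19): e=[30,8,-2] → ·
    (2,10)@(5, 21): e=[18,24,-6] → ·
  covered (4 px):
    · · · · · ·
    · · · · · ·
    · · · · · ·
    · · · · · ·
    · · · · · ·
    · · · · # ·
    · · · · · ·
    · · · # · ·
    · · · # · ·
    · · # · · ·
    · · · · · ·

Result: [[0,1],[1,1],[1,2],[2,2],[2,3],[3,4],[4,5]]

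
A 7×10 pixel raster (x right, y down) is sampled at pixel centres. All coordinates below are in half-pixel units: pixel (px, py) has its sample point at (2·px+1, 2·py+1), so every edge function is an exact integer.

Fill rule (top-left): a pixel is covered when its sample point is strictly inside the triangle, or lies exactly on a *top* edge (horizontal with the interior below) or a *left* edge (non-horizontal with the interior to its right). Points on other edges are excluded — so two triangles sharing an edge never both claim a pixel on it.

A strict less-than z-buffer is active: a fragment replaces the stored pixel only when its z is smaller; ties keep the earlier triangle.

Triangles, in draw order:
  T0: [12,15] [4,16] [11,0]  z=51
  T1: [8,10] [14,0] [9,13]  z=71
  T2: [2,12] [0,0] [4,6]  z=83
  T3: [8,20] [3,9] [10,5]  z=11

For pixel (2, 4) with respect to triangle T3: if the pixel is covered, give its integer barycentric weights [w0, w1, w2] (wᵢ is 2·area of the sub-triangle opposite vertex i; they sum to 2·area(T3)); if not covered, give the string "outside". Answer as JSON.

T0:
  2·area = 121
  edge (12, 15)→(4, 16): d=(-8,1) right/bottom  bias=-1
  edge (4, 16)→(11, 0): d=(7,-16) top-left  bias=+0
  edge (11, 0)→(12, 15): d=(1,15) right/bottom  bias=-1
    (5,0)@(11, 1): e=[113,7,1] → #
    (6,0)@(13, 1): e=[111,39,-29] → ·
    (5,1)@(11, 3): e=[97,21,3] → #
    (6,1)@(13, 3): e=[95,53,-27] → ·
    (4,2)@(9, 5): e=[83,3,35] → #
    (6,2)@(13, 5): e=[79,67,-25] → ·
    (4,3)@(9, 7): e=[67,17,37] → #
    (6,3)@(13, 7): e=[63,81,-23] → ·
    (4,4)@(9, 9): e=[51,31,39] → #
    (6,4)@(13, 9): e=[47,95,-21] → ·
    (3,5)@(7, 11): e=[37,13,71] → #
    (6,5)@(13, 11): e=[31,109,-19] → ·
  covered (18 px):
    · · · · · # ·
    · · · · · # ·
    · · · · # # ·
    · · · · # # ·
    · · · · # # ·
    · · · # # # ·
    · · · # # # ·
    · · # # # # ·
    · · · · · · ·
    · · · · · · ·
T1:
  2·area = 28
  edge (8, 10)→(14, 0): d=(6,-10) top-left  bias=+0
  edge (14, 0)→(9, 13): d=(-5,13) right/bottom  bias=-1
  edge (9, 13)→(8, 10): d=(-1,-3) top-left  bias=+0
    (2,0)@(5, 1): e=[-84,112,0] → ·  [on edge]
    (5,2)@(11, 5): e=[0,14,14] → #  [on edge]
    (6,2)@(13, 5): e=[20,-12,20] → ·
    (3,3)@(7, 7): e=[-28,56,0] → ·  [on edge]
    (5,3)@(11, 7): e=[12,4,12] → #
    (6,3)@(13, 7): e=[32,-22,18] → ·
    (4,4)@(9, 9): e=[4,20,4] → #
    (5,4)@(11, 9): e=[24,-6,10] → ·
    (4,5)@(9, 11): e=[16,10,2] → #
    (5,5)@(11, 11): e=[36,-16,8] → ·
    (4,6)@(9, 13): e=[28,0,0] → ·  [on edge]
    (2,7)@(5, 15): e=[0,42,-14] → ·  [on edge]
    (5,9)@(11, 19): e=[84,-56,0] → ·  [on edge]
  covered (4 px):
    · · · · · · ·
    · · · · · · ·
    · · · · · # ·
    · · · · · # ·
    · · · · # · ·
    · · · · # · ·
    · · · · · · ·
    · · · · · · ·
    · · · · · · ·
    · · · · · · ·
T2:
  2·area = 36
  edge (2, 12)→(0, 0): d=(-2,-12) top-left  bias=+0
  edge (0, 0)→(4, 6): d=(4,6) right/bottom  bias=-1
  edge (4, 6)→(2, 12): d=(-2,6) right/bottom  bias=-1
    (0,1)@(1, 3): e=[6,6,24] → #
    (1,1)@(3, 3): e=[30,-6,12] → ·
    (2,1)@(5, 3): e=[54,-18,0] → ·  [on edge]
    (0,2)@(1, 5): e=[2,14,20] → #
    (1,2)@(3, 5): e=[26,2,8] → #
    (2,2)@(5, 5): e=[50,-10,-4] → ·
    (0,3)@(1, 7): e=[-2,22,16] → ·
    (1,3)@(3, 7): e=[22,10,4] → #
    (2,3)@(5, 7): e=[46,-2,-8] → ·
    (1,4)@(3, 9): e=[18,18,0] → ·  [on edge]
    (0,7)@(1, 15): e=[-18,54,0] → ·  [on edge]
  covered (4 px):
    · · · · · · ·
    # · · · · · ·
    # # · · · · ·
    · # · · · · ·
    · · · · · · ·
    · · · · · · ·
    · · · · · · ·
    · · · · · · ·
    · · · · · · ·
    · · · · · · ·
T3:
  2·area = 97
  edge (8, 20)→(3, 9): d=(-5,-11) top-left  bias=+0
  edge (3, 9)→(10, 5): d=(7,-4) top-left  bias=+0
  edge (10, 5)→(8, 20): d=(-2,15) right/bottom  bias=-1
    (3,3)@(7, 7): e=[54,2,41] → #
    (4,3)@(9, 7): e=[76,10,11] → #
    (5,3)@(11, 7): e=[98,18,-19] → ·
    (1,4)@(3, 9): e=[0,0,97] → #  [on edge]
    (2,4)@(5, 9): e=[22,8,67] → #
    (5,4)@(11, 9): e=[88,32,-23] → ·
    (1,5)@(3, 11): e=[-10,14,93] → ·
    (2,5)@(5, 11): e=[12,22,63] → #
    (5,5)@(11, 11): e=[78,46,-27] → ·
    (2,6)@(5, 13): e=[2,36,59] → #
    (4,6)@(9, 13): e=[46,52,-1] → ·
    (2,7)@(5, 15): e=[-8,50,55] → ·
  covered (13 px):
    · · · · · · ·
    · · · · · · ·
    · · · · · · ·
    · · · # # · ·
    · # # # # · ·
    · · # # # · ·
    · · # # · · ·
    · · · # · · ·
    · · · # · · ·
    · · · · · · ·

Final: [8,67,22]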